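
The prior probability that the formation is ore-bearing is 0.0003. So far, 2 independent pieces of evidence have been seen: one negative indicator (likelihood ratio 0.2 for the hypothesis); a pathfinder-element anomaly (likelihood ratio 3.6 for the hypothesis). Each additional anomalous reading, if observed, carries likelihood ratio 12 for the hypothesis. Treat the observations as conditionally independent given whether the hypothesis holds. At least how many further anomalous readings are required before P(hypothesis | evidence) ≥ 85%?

Prior odds = 0.0003/0.9997 = 3/9997.
Combined Bayes factor of the evidence already in hand = 0.2 × 3.6 = 0.72.
Odds after that evidence = (3/9997) × 0.72 = 54/249925.
Target odds = 0.85/0.15 = 17/3.
Need 12ⁿ ≥ 17/3 ÷ (54/249925) = 4248725/162.
12⁴ = 20736 falls short of 4248725/162 but 12⁵ = 248832 reaches it, so n = 5.

5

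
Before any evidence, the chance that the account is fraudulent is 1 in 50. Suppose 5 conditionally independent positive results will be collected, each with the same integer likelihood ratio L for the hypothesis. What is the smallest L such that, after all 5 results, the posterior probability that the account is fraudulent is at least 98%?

Prior odds = 0.02/0.98 = 1/49.
Target odds = 0.98/0.02 = 49.
Need L⁵ ≥ 49 ÷ (1/49) = 2401.
4⁵ = 1024 < 2401 ≤ 3125 = 5⁵, so L = 5.

5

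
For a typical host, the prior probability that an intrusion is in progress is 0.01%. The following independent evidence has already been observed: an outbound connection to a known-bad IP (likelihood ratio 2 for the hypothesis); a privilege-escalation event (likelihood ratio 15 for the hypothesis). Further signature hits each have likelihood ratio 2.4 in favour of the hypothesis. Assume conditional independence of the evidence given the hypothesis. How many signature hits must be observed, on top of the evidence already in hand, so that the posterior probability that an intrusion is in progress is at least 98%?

12

Prior odds = 0.0001/0.9999 = 1/9999.
Combined Bayes factor of the evidence already in hand = 2 × 15 = 30.
Odds after that evidence = (1/9999) × 30 = 10/3333.
Target odds = 0.98/0.02 = 49.
Need 2.4ⁿ ≥ 49 ÷ (10/3333) = 16331.7.
2.4¹¹ ≈15216.8 falls short of 16331.7 but 2.4¹² ≈36520.3 reaches it, so n = 12.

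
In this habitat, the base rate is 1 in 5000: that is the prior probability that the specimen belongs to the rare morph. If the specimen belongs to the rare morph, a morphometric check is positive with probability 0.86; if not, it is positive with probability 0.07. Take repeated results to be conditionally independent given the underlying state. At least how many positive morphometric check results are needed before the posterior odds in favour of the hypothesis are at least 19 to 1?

Prior odds = 0.0002/0.9998 = 1/4999.
Likelihood ratio of a positive = 0.86/0.07 = 86/7.
Target odds = 19.
Need (1/4999) × (86/7)ⁿ ≥ 19, i.e. (86/7)ⁿ ≥ 94981.
(86/7)⁴ = 54700816/2401 falls short of 94981 but (86/7)⁵ ≈279899 reaches it, so n = 5.

5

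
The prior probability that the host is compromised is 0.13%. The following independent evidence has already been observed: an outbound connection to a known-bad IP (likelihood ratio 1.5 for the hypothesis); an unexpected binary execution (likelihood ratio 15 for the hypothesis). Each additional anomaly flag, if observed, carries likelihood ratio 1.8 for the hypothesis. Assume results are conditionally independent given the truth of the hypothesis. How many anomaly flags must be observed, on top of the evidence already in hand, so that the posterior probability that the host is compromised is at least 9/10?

10

Prior odds = 0.0013/0.9987 = 13/9987.
Combined Bayes factor of the evidence already in hand = 1.5 × 15 = 22.5.
Odds after that evidence = (13/9987) × 22.5 = 195/6658.
Target odds = 0.9/0.1 = 9.
Need 1.8ⁿ ≥ 9 ÷ (195/6658) = 19974/65.
1.8⁹ = 387420489/1953125 falls short of 19974/65 but 1.8¹⁰ ≈357.047 reaches it, so n = 10.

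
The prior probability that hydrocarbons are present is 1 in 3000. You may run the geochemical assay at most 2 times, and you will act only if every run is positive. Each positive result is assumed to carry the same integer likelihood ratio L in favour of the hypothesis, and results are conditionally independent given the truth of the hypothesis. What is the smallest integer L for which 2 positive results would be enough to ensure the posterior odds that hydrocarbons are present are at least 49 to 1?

Prior odds = (1/3000)/(2999/3000) = 1/2999.
Target odds = 49.
Need L² ≥ 49 ÷ (1/2999) = 146951.
383² = 146689 < 146951 ≤ 147456 = 384², so L = 384.

384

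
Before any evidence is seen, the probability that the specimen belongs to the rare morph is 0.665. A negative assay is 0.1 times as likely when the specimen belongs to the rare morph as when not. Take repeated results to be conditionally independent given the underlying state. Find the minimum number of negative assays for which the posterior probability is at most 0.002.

3

Prior odds = 0.665/0.335 = 133/67.
Likelihood ratio per negative assay = 0.1.
Target posterior odds = 0.002/0.998 = 1/499.
Need (133/67) × 0.1ⁿ ≤ 1/499, i.e. 0.1ⁿ ≤ 67/66367.
0.1² = 0.01 is still above 67/66367 but 0.1³ = 0.001 is at or below it, so n = 3.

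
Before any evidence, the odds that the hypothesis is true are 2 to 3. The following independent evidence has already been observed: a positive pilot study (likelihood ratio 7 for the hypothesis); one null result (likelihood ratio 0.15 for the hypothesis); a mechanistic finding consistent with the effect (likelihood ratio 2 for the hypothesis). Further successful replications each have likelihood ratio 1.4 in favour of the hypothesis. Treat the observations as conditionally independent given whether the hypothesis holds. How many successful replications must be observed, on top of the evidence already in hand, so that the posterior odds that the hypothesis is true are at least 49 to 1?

Prior odds = 2/3.
Combined Bayes factor of the evidence already in hand = 7 × 0.15 × 2 = 2.1.
Odds after that evidence = (2/3) × 2.1 = 1.4.
Target odds = 49.
Need 1.4ⁿ ≥ 49 ÷ 1.4 = 35.
1.4¹⁰ = 282475249/9765625 falls short of 35 but 1.4¹¹ ≈40.4957 reaches it, so n = 11.

11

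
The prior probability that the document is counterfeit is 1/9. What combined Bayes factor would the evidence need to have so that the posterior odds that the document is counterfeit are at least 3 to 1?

Prior odds = (1/9)/(8/9) = 0.125.
Target odds = 3.
Required Bayes factor = 3 ÷ 0.125 = 24.

24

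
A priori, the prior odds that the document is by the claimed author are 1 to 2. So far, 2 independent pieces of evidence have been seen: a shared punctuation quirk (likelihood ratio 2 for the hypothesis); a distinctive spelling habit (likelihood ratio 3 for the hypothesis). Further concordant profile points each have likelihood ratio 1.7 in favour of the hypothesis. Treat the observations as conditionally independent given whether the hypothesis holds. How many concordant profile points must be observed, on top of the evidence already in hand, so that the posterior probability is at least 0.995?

Prior odds = 0.5.
Combined Bayes factor of the evidence already in hand = 2 × 3 = 6.
Odds after that evidence = 0.5 × 6 = 3.
Target odds = 0.995/0.005 = 199.
Need 1.7ⁿ ≥ 199 ÷ 3 = 199/3.
1.7⁷ = 410338673/10000000 falls short of 199/3 but 1.7⁸ ≈69.7576 reaches it, so n = 8.

8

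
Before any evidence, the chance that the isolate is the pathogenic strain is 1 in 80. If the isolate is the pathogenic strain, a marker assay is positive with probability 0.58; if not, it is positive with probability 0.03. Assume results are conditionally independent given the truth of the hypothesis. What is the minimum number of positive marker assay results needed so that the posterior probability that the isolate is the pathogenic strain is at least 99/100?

Prior odds: 0.0125 ÷ 0.9875 = 1/79.
Likelihood ratio of a positive = 0.58/0.03 = 58/3.
Target odds: 0.99 ÷ 0.01 = 99.
Require (58/3)ⁿ ≥ 99 ÷ (1/79) = 7821.
(58/3)³ = 195112/27 falls short of 7821 but (58/3)⁴ = 11316496/81 reaches it, so n = 4.

4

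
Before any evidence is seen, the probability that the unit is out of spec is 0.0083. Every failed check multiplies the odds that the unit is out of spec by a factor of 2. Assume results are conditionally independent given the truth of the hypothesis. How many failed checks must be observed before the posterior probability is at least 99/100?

Prior odds = 0.0083/0.9917 = 83/9917.
Likelihood ratio per failed check = 2.
Target posterior odds = 0.99/0.01 = 99.
Require 2ⁿ ≥ 99 ÷ (83/9917) = 981783/83.
2¹³ = 8192 falls short of 981783/83 but 2¹⁴ = 16384 reaches it, so n = 14.

14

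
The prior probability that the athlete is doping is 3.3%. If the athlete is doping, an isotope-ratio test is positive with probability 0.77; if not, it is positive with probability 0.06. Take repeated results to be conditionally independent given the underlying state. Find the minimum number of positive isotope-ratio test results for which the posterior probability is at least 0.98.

Prior odds = 0.033/0.967 = 33/967.
Likelihood ratio of a positive = 0.77/0.06 = 77/6.
Target odds: 0.98 ÷ 0.02 = 49.
Need (33/967) × (77/6)ⁿ ≥ 49, i.e. (77/6)ⁿ ≥ 47383/33.
(77/6)² = 5929/36 falls short of 47383/33 but (77/6)³ = 456533/216 reaches it, so n = 3.

3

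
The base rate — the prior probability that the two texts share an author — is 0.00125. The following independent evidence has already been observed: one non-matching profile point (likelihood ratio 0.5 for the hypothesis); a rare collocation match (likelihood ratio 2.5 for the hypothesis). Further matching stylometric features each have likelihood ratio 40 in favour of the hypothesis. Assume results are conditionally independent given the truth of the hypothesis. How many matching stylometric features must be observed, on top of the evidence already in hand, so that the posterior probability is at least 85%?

Prior odds = 0.00125/0.99875 = 1/799.
Combined Bayes factor of the evidence already in hand = 0.5 × 2.5 = 1.25.
Odds after that evidence = (1/799) × 1.25 = 5/3196.
Target odds = 0.85/0.15 = 17/3.
Need 40ⁿ ≥ 17/3 ÷ (5/3196) = 54332/15.
40² = 1600 falls short of 54332/15 but 40³ = 64000 reaches it, so n = 3.

3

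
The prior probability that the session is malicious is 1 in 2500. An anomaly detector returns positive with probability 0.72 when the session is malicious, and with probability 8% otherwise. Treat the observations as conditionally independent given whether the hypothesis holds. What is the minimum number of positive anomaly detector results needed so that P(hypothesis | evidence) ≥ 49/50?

6

Prior odds = 0.0004/0.9996 = 1/2499.
Likelihood ratio of a positive result = 0.72/0.08 = 9.
Target odds: 0.98 ÷ 0.02 = 49.
Require 9ⁿ ≥ 49 ÷ (1/2499) = 122451.
9⁵ = 59049 falls short of 122451 but 9⁶ = 531441 reaches it, so n = 6.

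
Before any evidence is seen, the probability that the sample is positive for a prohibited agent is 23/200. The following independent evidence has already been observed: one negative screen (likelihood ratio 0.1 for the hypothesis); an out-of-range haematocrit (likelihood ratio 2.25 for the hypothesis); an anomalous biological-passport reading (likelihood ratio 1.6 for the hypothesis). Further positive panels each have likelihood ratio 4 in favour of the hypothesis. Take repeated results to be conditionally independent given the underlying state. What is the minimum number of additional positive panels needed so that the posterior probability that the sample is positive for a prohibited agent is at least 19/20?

5

Prior odds = 0.115/0.885 = 23/177.
Combined Bayes factor of the evidence already in hand = 0.1 × 2.25 × 1.6 = 0.36.
Odds after that evidence = (23/177) × 0.36 = 69/1475.
Target odds = 0.95/0.05 = 19.
Need 4ⁿ ≥ 19 ÷ (69/1475) = 28025/69.
4⁴ = 256 falls short of 28025/69 but 4⁵ = 1024 reaches it, so n = 5.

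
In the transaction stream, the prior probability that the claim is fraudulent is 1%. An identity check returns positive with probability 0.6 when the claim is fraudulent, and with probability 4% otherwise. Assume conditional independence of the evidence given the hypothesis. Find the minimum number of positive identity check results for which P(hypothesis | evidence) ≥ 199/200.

Prior odds = 0.01/0.99 = 1/99.
Likelihood ratio of a positive result = 0.6/0.04 = 15.
Target posterior odds = 0.995/0.005 = 199.
Need (1/99) × 15ⁿ ≥ 199, i.e. 15ⁿ ≥ 19701.
15³ = 3375 falls short of 19701 but 15⁴ = 50625 reaches it, so n = 4.

4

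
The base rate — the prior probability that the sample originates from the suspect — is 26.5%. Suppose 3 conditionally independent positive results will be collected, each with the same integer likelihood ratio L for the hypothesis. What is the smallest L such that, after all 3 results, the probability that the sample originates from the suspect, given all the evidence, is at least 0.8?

Prior odds = 0.265/0.735 = 53/147.
Target odds = 0.8/0.2 = 4.
Need L³ ≥ 4 ÷ (53/147) = 588/53.
2³ = 8 < 588/53 ≤ 27 = 3³, so L = 3.

3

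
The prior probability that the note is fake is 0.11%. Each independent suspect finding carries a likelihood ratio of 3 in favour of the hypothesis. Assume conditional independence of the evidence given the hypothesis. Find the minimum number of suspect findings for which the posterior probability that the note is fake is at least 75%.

8

Prior odds: 0.0011 ÷ 0.9989 = 11/9989.
Likelihood ratio per suspect finding = 3.
Target odds: 0.75 ÷ 0.25 = 3.
Need (11/9989) × 3ⁿ ≥ 3, i.e. 3ⁿ ≥ 29967/11.
3⁷ = 2187 falls short of 29967/11 but 3⁸ = 6561 reaches it, so n = 8.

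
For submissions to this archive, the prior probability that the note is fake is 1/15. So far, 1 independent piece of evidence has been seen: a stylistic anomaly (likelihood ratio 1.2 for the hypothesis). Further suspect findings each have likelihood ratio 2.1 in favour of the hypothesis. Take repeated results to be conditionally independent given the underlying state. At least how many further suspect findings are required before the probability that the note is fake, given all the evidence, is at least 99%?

10

Prior odds = (1/15)/(14/15) = 1/14.
Bayes factor of the evidence already in hand = 1.2.
Odds after that evidence = (1/14) × 1.2 = 3/35.
Target odds = 0.99/0.01 = 99.
Need 2.1ⁿ ≥ 99 ÷ (3/35) = 1155.
2.1⁹ ≈794.28 falls short of 1155 but 2.1¹⁰ ≈1667.99 reaches it, so n = 10.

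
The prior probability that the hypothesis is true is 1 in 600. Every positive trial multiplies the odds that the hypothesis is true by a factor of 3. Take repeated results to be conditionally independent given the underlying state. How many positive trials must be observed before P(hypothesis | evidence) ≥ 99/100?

11

Prior odds: (1/600) ÷ (599/600) = 1/599.
Likelihood ratio per positive trial = 3.
Target posterior odds = 0.99/0.01 = 99.
Require 3ⁿ ≥ 99 ÷ (1/599) = 59301.
3¹⁰ = 59049 falls short of 59301 but 3¹¹ = 177147 reaches it, so n = 11.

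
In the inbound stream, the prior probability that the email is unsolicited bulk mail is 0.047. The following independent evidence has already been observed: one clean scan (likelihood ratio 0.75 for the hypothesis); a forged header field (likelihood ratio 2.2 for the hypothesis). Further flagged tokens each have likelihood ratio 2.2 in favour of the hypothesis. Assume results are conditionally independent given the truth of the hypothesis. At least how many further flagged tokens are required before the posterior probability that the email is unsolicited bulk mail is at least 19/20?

Prior odds = 0.047/0.953 = 47/953.
Combined Bayes factor of the evidence already in hand = 0.75 × 2.2 = 1.65.
Odds after that evidence = (47/953) × 1.65 = 1551/19060.
Target odds = 0.95/0.05 = 19.
Need 2.2ⁿ ≥ 19 ÷ (1551/19060) = 362140/1551.
2.2⁶ = 1771561/15625 falls short of 362140/1551 but 2.2⁷ = 19487171/78125 reaches it, so n = 7.

7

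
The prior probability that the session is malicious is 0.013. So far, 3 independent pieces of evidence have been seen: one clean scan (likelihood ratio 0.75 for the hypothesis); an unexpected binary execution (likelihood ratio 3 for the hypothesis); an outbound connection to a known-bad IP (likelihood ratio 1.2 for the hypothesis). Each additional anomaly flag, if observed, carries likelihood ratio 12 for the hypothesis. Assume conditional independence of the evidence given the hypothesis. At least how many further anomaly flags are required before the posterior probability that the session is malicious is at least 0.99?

Prior odds = 0.013/0.987 = 13/987.
Combined Bayes factor of the evidence already in hand = 0.75 × 3 × 1.2 = 2.7.
Odds after that evidence = (13/987) × 2.7 = 117/3290.
Target odds = 0.99/0.01 = 99.
Need 12ⁿ ≥ 99 ÷ (117/3290) = 36190/13.
12³ = 1728 falls short of 36190/13 but 12⁴ = 20736 reaches it, so n = 4.

4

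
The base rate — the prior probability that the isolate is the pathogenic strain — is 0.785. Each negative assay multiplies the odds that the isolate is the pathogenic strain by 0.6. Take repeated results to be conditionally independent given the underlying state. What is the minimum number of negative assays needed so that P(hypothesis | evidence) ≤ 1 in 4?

Prior odds: 0.785 ÷ 0.215 = 157/43.
Likelihood ratio per negative assay = 0.6.
Target odds: 0.25 ÷ 0.75 = 1/3.
Require 0.6ⁿ ≤ 1/3 ÷ (157/43) = 43/471.
0.6⁴ = 0.1296 is still above 43/471 but 0.6⁵ = 0.07776 is at or below it, so n = 5.

5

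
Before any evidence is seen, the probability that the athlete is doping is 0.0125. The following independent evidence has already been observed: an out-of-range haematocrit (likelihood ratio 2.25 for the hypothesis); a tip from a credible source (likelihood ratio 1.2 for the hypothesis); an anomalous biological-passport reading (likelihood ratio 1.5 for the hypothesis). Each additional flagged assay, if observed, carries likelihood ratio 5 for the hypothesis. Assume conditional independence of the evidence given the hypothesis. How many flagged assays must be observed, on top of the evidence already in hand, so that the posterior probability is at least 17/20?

3

Prior odds = 0.0125/0.9875 = 1/79.
Combined Bayes factor of the evidence already in hand = 2.25 × 1.2 × 1.5 = 4.05.
Odds after that evidence = (1/79) × 4.05 = 81/1580.
Target odds = 0.85/0.15 = 17/3.
Need 5ⁿ ≥ 17/3 ÷ (81/1580) = 26860/243.
5² = 25 falls short of 26860/243 but 5³ = 125 reaches it, so n = 3.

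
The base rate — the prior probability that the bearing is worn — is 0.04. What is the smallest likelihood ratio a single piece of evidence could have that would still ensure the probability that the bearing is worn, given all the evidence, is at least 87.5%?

Prior odds = 0.04/0.96 = 1/24.
Target odds = 0.875/0.125 = 7.
Required Bayes factor = 7 ÷ (1/24) = 168.

168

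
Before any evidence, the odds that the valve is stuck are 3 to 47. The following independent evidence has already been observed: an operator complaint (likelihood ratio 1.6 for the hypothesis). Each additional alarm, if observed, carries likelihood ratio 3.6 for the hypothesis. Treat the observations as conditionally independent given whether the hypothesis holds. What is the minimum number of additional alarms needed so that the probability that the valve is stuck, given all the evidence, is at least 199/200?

Prior odds = 3/47.
Bayes factor of the evidence already in hand = 1.6.
Odds after that evidence = (3/47) × 1.6 = 24/235.
Target odds = 0.995/0.005 = 199.
Need 3.6ⁿ ≥ 199 ÷ (24/235) = 46765/24.
3.6⁵ = 604.66176 falls short of 46765/24 but 3.6⁶ = 34012224/15625 reaches it, so n = 6.

6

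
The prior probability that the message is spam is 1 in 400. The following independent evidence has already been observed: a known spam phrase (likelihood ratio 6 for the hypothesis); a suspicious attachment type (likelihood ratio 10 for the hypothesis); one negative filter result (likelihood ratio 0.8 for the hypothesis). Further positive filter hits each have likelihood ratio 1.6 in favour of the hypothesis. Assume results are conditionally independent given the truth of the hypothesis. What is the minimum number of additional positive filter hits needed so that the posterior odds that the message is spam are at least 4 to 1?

8

Prior odds = 0.0025/0.9975 = 1/399.
Combined Bayes factor of the evidence already in hand = 6 × 10 × 0.8 = 48.
Odds after that evidence = (1/399) × 48 = 16/133.
Target odds = 4.
Need 1.6ⁿ ≥ 4 ÷ (16/133) = 33.25.
1.6⁷ = 2097152/78125 falls short of 33.25 but 1.6⁸ = 16777216/390625 reaches it, so n = 8.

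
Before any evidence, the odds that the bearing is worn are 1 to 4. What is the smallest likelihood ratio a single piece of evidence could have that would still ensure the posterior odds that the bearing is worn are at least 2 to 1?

Prior odds = 0.25.
Target odds = 2.
Required Bayes factor = 2 ÷ 0.25 = 8.

8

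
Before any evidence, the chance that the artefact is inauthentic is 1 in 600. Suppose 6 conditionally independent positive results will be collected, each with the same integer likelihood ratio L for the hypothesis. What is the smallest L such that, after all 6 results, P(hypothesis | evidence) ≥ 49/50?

Prior odds = (1/600)/(599/600) = 1/599.
Target odds = 0.98/0.02 = 49.
Need L⁶ ≥ 49 ÷ (1/599) = 29351.
5⁶ = 15625 < 29351 ≤ 46656 = 6⁶, so L = 6.

6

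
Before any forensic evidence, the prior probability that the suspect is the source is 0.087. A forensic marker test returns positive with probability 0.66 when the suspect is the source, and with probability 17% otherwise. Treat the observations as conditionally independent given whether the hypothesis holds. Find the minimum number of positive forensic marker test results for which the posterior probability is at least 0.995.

Prior odds = 0.087/0.913 = 87/913.
Likelihood ratio of a positive result = 0.66/0.17 = 66/17.
Target posterior odds = 0.995/0.005 = 199.
Need (87/913) × (66/17)ⁿ ≥ 199, i.e. (66/17)ⁿ ≥ 181687/87.
(66/17)⁵ ≈882.013 falls short of 181687/87 but (66/17)⁶ ≈3424.29 reaches it, so n = 6.

6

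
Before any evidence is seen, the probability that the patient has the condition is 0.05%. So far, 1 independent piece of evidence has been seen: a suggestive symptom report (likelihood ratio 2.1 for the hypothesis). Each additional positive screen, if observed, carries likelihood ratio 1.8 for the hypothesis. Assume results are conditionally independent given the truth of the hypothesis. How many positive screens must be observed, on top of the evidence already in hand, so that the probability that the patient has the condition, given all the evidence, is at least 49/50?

19

Prior odds = 0.0005/0.9995 = 1/1999.
Bayes factor of the evidence already in hand = 2.1.
Odds after that evidence = (1/1999) × 2.1 = 21/19990.
Target odds = 0.98/0.02 = 49.
Need 1.8ⁿ ≥ 49 ÷ (21/19990) = 139930/3.
1.8¹⁸ ≈39346.4 falls short of 139930/3 but 1.8¹⁹ ≈70823.5 reaches it, so n = 19.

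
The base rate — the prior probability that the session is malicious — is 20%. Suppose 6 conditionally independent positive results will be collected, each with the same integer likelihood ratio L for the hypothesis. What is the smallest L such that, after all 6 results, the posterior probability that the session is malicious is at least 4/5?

Prior odds = 0.2/0.8 = 0.25.
Target odds = 0.8/0.2 = 4.
Need L⁶ ≥ 4 ÷ 0.25 = 16.
1⁶ = 1 < 16 ≤ 64 = 2⁶, so L = 2.

2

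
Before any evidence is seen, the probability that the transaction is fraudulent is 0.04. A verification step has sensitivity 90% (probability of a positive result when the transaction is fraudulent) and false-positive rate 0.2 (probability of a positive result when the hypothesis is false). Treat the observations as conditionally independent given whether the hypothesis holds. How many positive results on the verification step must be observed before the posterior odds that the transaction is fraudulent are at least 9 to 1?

4

Prior odds = 0.04/0.96 = 1/24.
Likelihood ratio of a positive result = 0.9/0.2 = 4.5.
Target odds = 9.
Require 4.5ⁿ ≥ 9 ÷ (1/24) = 216.
4.5³ = 91.125 falls short of 216 but 4.5⁴ = 410.0625 reaches it, so n = 4.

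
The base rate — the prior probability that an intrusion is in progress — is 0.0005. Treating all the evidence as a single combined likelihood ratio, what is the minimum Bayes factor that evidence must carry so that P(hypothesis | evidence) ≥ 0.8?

7996

Prior odds = 0.0005/0.9995 = 1/1999.
Target odds = 0.8/0.2 = 4.
Required Bayes factor = 4 ÷ (1/1999) = 7996.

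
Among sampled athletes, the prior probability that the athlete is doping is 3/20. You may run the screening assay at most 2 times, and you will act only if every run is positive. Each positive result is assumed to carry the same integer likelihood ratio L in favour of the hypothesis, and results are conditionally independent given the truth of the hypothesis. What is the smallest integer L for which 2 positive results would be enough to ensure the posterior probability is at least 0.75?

5

Prior odds = 0.15/0.85 = 3/17.
Target odds = 0.75/0.25 = 3.
Need L² ≥ 3 ÷ (3/17) = 17.
4² = 16 < 17 ≤ 25 = 5², so L = 5.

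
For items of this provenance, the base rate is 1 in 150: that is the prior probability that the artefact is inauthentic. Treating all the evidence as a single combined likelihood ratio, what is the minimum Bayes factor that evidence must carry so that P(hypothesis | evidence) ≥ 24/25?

3576

Prior odds = (1/150)/(149/150) = 1/149.
Target odds = 0.96/0.04 = 24.
Required Bayes factor = 24 ÷ (1/149) = 3576.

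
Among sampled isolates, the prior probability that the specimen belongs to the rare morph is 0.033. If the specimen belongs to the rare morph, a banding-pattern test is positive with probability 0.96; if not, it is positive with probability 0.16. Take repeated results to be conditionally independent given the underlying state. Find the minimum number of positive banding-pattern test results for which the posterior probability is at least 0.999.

6

Prior odds = 0.033/0.967 = 33/967.
Likelihood ratio of a positive = 0.96/0.16 = 6.
Target posterior odds = 0.999/0.001 = 999.
Need (33/967) × 6ⁿ ≥ 999, i.e. 6ⁿ ≥ 322011/11.
6⁵ = 7776 falls short of 322011/11 but 6⁶ = 46656 reaches it, so n = 6.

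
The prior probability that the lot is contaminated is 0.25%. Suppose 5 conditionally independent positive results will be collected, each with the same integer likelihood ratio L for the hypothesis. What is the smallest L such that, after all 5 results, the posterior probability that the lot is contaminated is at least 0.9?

Prior odds = 0.0025/0.9975 = 1/399.
Target odds = 0.9/0.1 = 9.
Need L⁵ ≥ 9 ÷ (1/399) = 3591.
5⁵ = 3125 < 3591 ≤ 7776 = 6⁵, so L = 6.

6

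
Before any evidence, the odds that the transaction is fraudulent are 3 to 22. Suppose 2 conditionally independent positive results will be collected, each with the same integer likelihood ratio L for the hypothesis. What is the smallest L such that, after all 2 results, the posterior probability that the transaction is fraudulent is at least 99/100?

27

Prior odds = 3/22.
Target odds = 0.99/0.01 = 99.
Need L² ≥ 99 ÷ (3/22) = 726.
26² = 676 < 726 ≤ 729 = 27², so L = 27.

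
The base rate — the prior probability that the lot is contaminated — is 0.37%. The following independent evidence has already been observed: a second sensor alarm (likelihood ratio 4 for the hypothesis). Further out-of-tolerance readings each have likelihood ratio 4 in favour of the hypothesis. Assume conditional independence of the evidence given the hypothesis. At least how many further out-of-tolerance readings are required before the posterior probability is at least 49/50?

6

Prior odds = 0.0037/0.9963 = 37/9963.
Bayes factor of the evidence already in hand = 4.
Odds after that evidence = (37/9963) × 4 = 148/9963.
Target odds = 0.98/0.02 = 49.
Need 4ⁿ ≥ 49 ÷ (148/9963) = 488187/148.
4⁵ = 1024 falls short of 488187/148 but 4⁶ = 4096 reaches it, so n = 6.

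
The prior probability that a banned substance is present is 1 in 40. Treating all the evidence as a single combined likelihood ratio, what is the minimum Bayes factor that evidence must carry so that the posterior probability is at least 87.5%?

273

Prior odds = 0.025/0.975 = 1/39.
Target odds = 0.875/0.125 = 7.
Required Bayes factor = 7 ÷ (1/39) = 273.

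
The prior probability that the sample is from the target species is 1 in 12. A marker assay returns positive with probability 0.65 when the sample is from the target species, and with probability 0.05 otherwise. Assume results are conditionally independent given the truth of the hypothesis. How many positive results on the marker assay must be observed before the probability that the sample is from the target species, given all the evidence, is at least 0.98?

Prior odds: (1/12) ÷ (11/12) = 1/11.
Likelihood ratio of a positive result = 0.65/0.05 = 13.
Target odds: 0.98 ÷ 0.02 = 49.
Need (1/11) × 13ⁿ ≥ 49, i.e. 13ⁿ ≥ 539.
13² = 169 falls short of 539 but 13³ = 2197 reaches it, so n = 3.

3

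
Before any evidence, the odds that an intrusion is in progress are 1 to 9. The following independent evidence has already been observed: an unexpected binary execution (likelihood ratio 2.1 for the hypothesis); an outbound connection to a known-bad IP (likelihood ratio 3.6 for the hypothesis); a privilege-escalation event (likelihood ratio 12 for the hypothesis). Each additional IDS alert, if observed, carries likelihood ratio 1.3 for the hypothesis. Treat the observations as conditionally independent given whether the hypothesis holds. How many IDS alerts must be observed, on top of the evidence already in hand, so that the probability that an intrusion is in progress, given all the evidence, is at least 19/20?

Prior odds = 1/9.
Combined Bayes factor of the evidence already in hand = 2.1 × 3.6 × 12 = 90.72.
Odds after that evidence = (1/9) × 90.72 = 10.08.
Target odds = 0.95/0.05 = 19.
Need 1.3ⁿ ≥ 19 ÷ 10.08 = 475/252.
1.3² = 1.69 falls short of 475/252 but 1.3³ = 2.197 reaches it, so n = 3.

3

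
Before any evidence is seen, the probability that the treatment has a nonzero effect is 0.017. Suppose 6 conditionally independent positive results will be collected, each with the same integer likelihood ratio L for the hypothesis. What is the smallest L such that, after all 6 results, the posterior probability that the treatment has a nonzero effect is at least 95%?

Prior odds = 0.017/0.983 = 17/983.
Target odds = 0.95/0.05 = 19.
Need L⁶ ≥ 19 ÷ (17/983) = 18677/17.
3⁶ = 729 < 18677/17 ≤ 4096 = 4⁶, so L = 4.

4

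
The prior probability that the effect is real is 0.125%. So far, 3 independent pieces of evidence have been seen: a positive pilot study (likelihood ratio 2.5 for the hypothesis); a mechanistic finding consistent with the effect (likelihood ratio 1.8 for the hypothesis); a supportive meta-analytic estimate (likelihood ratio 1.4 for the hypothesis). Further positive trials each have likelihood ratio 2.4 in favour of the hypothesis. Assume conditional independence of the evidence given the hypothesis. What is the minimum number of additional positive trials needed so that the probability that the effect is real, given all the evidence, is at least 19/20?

Prior odds = 0.00125/0.99875 = 1/799.
Combined Bayes factor of the evidence already in hand = 2.5 × 1.8 × 1.4 = 6.3.
Odds after that evidence = (1/799) × 6.3 = 63/7990.
Target odds = 0.95/0.05 = 19.
Need 2.4ⁿ ≥ 19 ÷ (63/7990) = 151810/63.
2.4⁸ = 429981696/390625 falls short of 151810/63 but 2.4⁹ ≈2641.81 reaches it, so n = 9.

9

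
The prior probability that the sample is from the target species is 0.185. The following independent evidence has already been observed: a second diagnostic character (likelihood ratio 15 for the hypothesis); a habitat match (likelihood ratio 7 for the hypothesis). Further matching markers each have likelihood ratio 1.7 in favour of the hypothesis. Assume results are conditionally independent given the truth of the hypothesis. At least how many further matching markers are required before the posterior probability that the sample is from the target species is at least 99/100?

3

Prior odds = 0.185/0.815 = 37/163.
Combined Bayes factor of the evidence already in hand = 15 × 7 = 105.
Odds after that evidence = (37/163) × 105 = 3885/163.
Target odds = 0.99/0.01 = 99.
Need 1.7ⁿ ≥ 99 ÷ (3885/163) = 5379/1295.
1.7² = 2.89 falls short of 5379/1295 but 1.7³ = 4.913 reaches it, so n = 3.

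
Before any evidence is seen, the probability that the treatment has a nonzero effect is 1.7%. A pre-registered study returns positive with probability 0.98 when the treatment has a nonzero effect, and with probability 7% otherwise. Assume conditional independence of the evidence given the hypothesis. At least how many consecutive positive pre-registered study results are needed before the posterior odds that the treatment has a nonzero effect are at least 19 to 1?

3

Prior odds: 0.017 ÷ 0.983 = 17/983.
Likelihood ratio of a positive result = 0.98/0.07 = 14.
Target odds = 19.
Require 14ⁿ ≥ 19 ÷ (17/983) = 18677/17.
14² = 196 falls short of 18677/17 but 14³ = 2744 reaches it, so n = 3.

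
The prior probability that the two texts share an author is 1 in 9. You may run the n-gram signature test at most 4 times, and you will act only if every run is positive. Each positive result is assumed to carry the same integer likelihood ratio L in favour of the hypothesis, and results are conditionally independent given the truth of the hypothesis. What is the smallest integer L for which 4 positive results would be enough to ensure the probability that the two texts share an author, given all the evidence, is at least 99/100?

Prior odds = (1/9)/(8/9) = 0.125.
Target odds = 0.99/0.01 = 99.
Need L⁴ ≥ 99 ÷ 0.125 = 792.
5⁴ = 625 < 792 ≤ 1296 = 6⁴, so L = 6.

6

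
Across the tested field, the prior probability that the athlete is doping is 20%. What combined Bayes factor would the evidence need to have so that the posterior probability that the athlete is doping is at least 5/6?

20

Prior odds = 0.2/0.8 = 0.25.
Target odds = (5/6)/(1/6) = 5.
Required Bayes factor = 5 ÷ 0.25 = 20.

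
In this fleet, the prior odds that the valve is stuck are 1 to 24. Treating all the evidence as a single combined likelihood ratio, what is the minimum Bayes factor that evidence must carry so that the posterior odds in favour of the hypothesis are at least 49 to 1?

1176

Prior odds = 1/24.
Target odds = 49.
Required Bayes factor = 49 ÷ (1/24) = 1176.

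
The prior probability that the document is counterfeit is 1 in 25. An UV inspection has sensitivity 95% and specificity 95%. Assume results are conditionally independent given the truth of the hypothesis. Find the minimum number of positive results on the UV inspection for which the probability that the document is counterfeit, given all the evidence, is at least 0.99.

Prior odds = 0.04/0.96 = 1/24.
False-positive rate = 1 − 0.95 = 0.05; likelihood ratio of a positive = 0.95/0.05 = 19.
Target posterior odds = 0.99/0.01 = 99.
Require 19ⁿ ≥ 99 ÷ (1/24) = 2376.
19² = 361 falls short of 2376 but 19³ = 6859 reaches it, so n = 3.

3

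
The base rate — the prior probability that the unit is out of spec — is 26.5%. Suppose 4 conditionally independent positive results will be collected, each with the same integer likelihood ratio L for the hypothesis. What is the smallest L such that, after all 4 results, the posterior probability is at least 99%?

5

Prior odds = 0.265/0.735 = 53/147.
Target odds = 0.99/0.01 = 99.
Need L⁴ ≥ 99 ÷ (53/147) = 14553/53.
4⁴ = 256 < 14553/53 ≤ 625 = 5⁴, so L = 5.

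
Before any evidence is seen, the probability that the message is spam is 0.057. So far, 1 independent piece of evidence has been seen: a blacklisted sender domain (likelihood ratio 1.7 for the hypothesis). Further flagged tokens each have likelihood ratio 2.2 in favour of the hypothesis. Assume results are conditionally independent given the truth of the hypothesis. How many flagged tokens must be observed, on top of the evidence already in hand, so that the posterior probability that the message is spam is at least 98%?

8

Prior odds = 0.057/0.943 = 57/943.
Bayes factor of the evidence already in hand = 1.7.
Odds after that evidence = (57/943) × 1.7 = 969/9430.
Target odds = 0.98/0.02 = 49.
Need 2.2ⁿ ≥ 49 ÷ (969/9430) = 462070/969.
2.2⁷ = 19487171/78125 falls short of 462070/969 but 2.2⁸ = 214358881/390625 reaches it, so n = 8.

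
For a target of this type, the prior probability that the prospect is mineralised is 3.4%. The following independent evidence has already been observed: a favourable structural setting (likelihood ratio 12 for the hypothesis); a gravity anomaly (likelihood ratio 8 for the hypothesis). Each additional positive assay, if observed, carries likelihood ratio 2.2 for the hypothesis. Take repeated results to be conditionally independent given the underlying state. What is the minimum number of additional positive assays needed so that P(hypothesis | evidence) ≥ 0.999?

Prior odds = 0.034/0.966 = 17/483.
Combined Bayes factor of the evidence already in hand = 12 × 8 = 96.
Odds after that evidence = (17/483) × 96 = 544/161.
Target odds = 0.999/0.001 = 999.
Need 2.2ⁿ ≥ 999 ÷ (544/161) = 160839/544.
2.2⁷ = 19487171/78125 falls short of 160839/544 but 2.2⁸ = 214358881/390625 reaches it, so n = 8.

8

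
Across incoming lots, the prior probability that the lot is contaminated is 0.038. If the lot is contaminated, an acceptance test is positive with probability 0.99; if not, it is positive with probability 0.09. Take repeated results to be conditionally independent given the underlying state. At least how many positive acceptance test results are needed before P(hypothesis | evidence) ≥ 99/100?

Prior odds = 0.038/0.962 = 19/481.
Likelihood ratio of a positive = 0.99/0.09 = 11.
Target posterior odds = 0.99/0.01 = 99.
Require 11ⁿ ≥ 99 ÷ (19/481) = 47619/19.
11³ = 1331 falls short of 47619/19 but 11⁴ = 14641 reaches it, so n = 4.

4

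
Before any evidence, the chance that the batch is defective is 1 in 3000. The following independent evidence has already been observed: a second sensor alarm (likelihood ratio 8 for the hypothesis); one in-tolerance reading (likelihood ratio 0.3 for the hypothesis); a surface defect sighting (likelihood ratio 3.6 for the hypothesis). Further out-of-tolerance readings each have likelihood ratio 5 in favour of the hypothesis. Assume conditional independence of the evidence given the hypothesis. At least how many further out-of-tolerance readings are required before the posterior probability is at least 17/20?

Prior odds = (1/3000)/(2999/3000) = 1/2999.
Combined Bayes factor of the evidence already in hand = 8 × 0.3 × 3.6 = 8.64.
Odds after that evidence = (1/2999) × 8.64 = 216/74975.
Target odds = 0.85/0.15 = 17/3.
Need 5ⁿ ≥ 17/3 ÷ (216/74975) = 1274575/648.
5⁴ = 625 falls short of 1274575/648 but 5⁵ = 3125 reaches it, so n = 5.

5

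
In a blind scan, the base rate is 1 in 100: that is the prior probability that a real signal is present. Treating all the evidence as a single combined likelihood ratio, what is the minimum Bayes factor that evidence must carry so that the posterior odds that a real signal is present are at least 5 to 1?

Prior odds = 0.01/0.99 = 1/99.
Target odds = 5.
Required Bayes factor = 5 ÷ (1/99) = 495.

495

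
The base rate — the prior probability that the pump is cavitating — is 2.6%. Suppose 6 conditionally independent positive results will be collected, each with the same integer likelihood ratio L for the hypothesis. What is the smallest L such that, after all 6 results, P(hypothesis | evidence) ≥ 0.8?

3

Prior odds = 0.026/0.974 = 13/487.
Target odds = 0.8/0.2 = 4.
Need L⁶ ≥ 4 ÷ (13/487) = 1948/13.
2⁶ = 64 < 1948/13 ≤ 729 = 3⁶, so L = 3.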